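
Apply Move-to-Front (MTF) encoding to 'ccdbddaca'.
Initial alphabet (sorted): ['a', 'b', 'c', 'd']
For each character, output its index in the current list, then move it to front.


MTF encoding:
'c': index 2 in ['a', 'b', 'c', 'd'] -> ['c', 'a', 'b', 'd']
'c': index 0 in ['c', 'a', 'b', 'd'] -> ['c', 'a', 'b', 'd']
'd': index 3 in ['c', 'a', 'b', 'd'] -> ['d', 'c', 'a', 'b']
'b': index 3 in ['d', 'c', 'a', 'b'] -> ['b', 'd', 'c', 'a']
'd': index 1 in ['b', 'd', 'c', 'a'] -> ['d', 'b', 'c', 'a']
'd': index 0 in ['d', 'b', 'c', 'a'] -> ['d', 'b', 'c', 'a']
'a': index 3 in ['d', 'b', 'c', 'a'] -> ['a', 'd', 'b', 'c']
'c': index 3 in ['a', 'd', 'b', 'c'] -> ['c', 'a', 'd', 'b']
'a': index 1 in ['c', 'a', 'd', 'b'] -> ['a', 'c', 'd', 'b']


Output: [2, 0, 3, 3, 1, 0, 3, 3, 1]


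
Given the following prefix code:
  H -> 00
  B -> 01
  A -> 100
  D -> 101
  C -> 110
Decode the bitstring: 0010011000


Decoding step by step:
Bits 00 -> H
Bits 100 -> A
Bits 110 -> C
Bits 00 -> H


Decoded message: HACH


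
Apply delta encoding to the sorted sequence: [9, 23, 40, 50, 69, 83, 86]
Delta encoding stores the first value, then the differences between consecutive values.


First value: 9
Deltas:
  23 - 9 = 14
  40 - 23 = 17
  50 - 40 = 10
  69 - 50 = 19
  83 - 69 = 14
  86 - 83 = 3


Delta encoded: [9, 14, 17, 10, 19, 14, 3]


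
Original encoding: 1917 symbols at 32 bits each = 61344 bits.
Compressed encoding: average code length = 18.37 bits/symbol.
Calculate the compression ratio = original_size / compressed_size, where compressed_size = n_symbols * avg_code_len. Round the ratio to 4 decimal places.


original_size = n_symbols * orig_bits = 1917 * 32 = 61344 bits
compressed_size = n_symbols * avg_code_len = 1917 * 18.37 = 35215.29 bits
ratio = original_size / compressed_size = 61344 / 35215.29 = 1.742

Compression ratio = 1.742


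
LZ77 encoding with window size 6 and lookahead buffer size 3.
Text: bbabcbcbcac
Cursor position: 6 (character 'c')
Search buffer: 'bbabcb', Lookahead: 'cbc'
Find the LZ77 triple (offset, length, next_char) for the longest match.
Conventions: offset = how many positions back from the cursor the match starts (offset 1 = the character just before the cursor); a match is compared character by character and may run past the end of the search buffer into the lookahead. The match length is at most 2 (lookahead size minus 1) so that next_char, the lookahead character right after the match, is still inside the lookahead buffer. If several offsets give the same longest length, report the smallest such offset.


Try each offset into the search buffer:
  offset=1 (pos 5, char 'b'): match length 0
  offset=2 (pos 4, char 'c'): match length 2
  offset=3 (pos 3, char 'b'): match length 0
  offset=4 (pos 2, char 'a'): match length 0
  offset=5 (pos 1, char 'b'): match length 0
  offset=6 (pos 0, char 'b'): match length 0
Longest match has length 2 at offset 2.
next_char = character at position 6 + 2 = 8 -> 'c'

Best match: offset=2, length=2 (matching 'cb' starting at position 4)
LZ77 triple: (2, 2, 'c')


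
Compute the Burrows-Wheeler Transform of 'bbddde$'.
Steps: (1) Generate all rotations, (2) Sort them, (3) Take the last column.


Rotations (sorted):
  0: $bbddde -> last char: e
  1: bbddde$ -> last char: $
  2: bddde$b -> last char: b
  3: ddde$bb -> last char: b
  4: dde$bbd -> last char: d
  5: de$bbdd -> last char: d
  6: e$bbddd -> last char: d


BWT = e$bbddd


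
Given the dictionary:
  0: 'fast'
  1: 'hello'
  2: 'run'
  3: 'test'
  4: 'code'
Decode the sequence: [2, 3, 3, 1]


Look up each index in the dictionary:
  2 -> 'run'
  3 -> 'test'
  3 -> 'test'
  1 -> 'hello'

Decoded: "run test test hello"


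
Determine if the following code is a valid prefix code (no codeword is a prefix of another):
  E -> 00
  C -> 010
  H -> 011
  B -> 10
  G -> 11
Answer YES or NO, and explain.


Checking each pair (does one codeword prefix another?):
  E='00' vs C='010': no prefix
  E='00' vs H='011': no prefix
  E='00' vs B='10': no prefix
  E='00' vs G='11': no prefix
  C='010' vs E='00': no prefix
  C='010' vs H='011': no prefix
  C='010' vs B='10': no prefix
  C='010' vs G='11': no prefix
  H='011' vs E='00': no prefix
  H='011' vs C='010': no prefix
  H='011' vs B='10': no prefix
  H='011' vs G='11': no prefix
  B='10' vs E='00': no prefix
  B='10' vs C='010': no prefix
  B='10' vs H='011': no prefix
  B='10' vs G='11': no prefix
  G='11' vs E='00': no prefix
  G='11' vs C='010': no prefix
  G='11' vs H='011': no prefix
  G='11' vs B='10': no prefix
No violation found over all pairs.

YES -- this is a valid prefix code. No codeword is a prefix of any other codeword.


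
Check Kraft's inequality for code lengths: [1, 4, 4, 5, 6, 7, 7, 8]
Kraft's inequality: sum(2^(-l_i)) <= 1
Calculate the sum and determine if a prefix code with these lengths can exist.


Sum = 2^(-1) + 2^(-4) + 2^(-4) + 2^(-5) + 2^(-6) + 2^(-7) + 2^(-7) + 2^(-8)
    = 0.5 + 0.0625 + 0.0625 + 0.03125 + 0.015625 + 0.0078125 + 0.0078125 + 0.00390625
    = 177/256 = 0.69140625
Since 0.69140625 <= 1, Kraft's inequality IS satisfied.
A prefix code with these lengths CAN exist.

Kraft sum = 0.69140625. Satisfied.


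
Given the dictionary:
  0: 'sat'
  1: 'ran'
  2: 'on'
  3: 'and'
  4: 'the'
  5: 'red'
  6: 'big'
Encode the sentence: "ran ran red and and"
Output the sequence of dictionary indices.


Look up each word in the dictionary:
  'ran' -> 1
  'ran' -> 1
  'red' -> 5
  'and' -> 3
  'and' -> 3

Encoded: [1, 1, 5, 3, 3]


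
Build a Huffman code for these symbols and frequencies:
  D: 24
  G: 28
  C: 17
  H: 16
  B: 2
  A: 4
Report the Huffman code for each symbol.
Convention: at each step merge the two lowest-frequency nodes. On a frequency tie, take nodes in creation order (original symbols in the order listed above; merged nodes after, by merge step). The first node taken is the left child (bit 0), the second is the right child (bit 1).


Huffman tree construction:
Step 1: Merge B(2) + A(4) = 6
Step 2: Merge (B+A)(6) + H(16) = 22
Step 3: Merge C(17) + ((B+A)+H)(22) = 39
Step 4: Merge D(24) + G(28) = 52
Step 5: Merge (C+((B+A)+H))(39) + (D+G)(52) = 91
Read each symbol's code off the tree from the root (left child = 0, right child = 1).

Codes:
  D: 10 (length 2)
  G: 11 (length 2)
  C: 00 (length 2)
  H: 011 (length 3)
  B: 0100 (length 4)
  A: 0101 (length 4)
Average code length: 210/91 = 2.3077 bits/symbol


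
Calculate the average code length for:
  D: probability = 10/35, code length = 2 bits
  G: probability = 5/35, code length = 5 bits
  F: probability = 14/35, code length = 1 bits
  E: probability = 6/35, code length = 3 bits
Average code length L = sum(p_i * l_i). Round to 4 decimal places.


Weighted contributions p_i * l_i:
  D: (10/35) * 2 = 20/35
  G: (5/35) * 5 = 25/35
  F: (14/35) * 1 = 14/35
  E: (6/35) * 3 = 18/35
Sum = (20 + 25 + 14 + 18)/35 = 77/35

L = 77/35 = 2.2000 bits/symbol


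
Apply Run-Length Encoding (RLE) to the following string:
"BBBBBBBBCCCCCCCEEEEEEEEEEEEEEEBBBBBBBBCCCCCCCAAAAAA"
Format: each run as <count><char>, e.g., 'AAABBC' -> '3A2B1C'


Scanning runs left to right:
  i=0: run of 'B' x 8 -> '8B'
  i=8: run of 'C' x 7 -> '7C'
  i=15: run of 'E' x 15 -> '15E'
  i=30: run of 'B' x 8 -> '8B'
  i=38: run of 'C' x 7 -> '7C'
  i=45: run of 'A' x 6 -> '6A'

RLE = 8B7C15E8B7C6A


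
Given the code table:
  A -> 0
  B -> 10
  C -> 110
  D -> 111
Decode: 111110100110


Decoding:
111 -> D
110 -> C
10 -> B
0 -> A
110 -> C


Result: DCBAC


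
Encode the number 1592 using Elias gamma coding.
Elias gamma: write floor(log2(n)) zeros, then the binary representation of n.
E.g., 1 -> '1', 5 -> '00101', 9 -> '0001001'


num_bits = floor(log2(1592)) + 1 = 11
leading_zeros = num_bits - 1 = 10
binary(1592) = 11000111000

Elias gamma(1592) = '0000000000' + '11000111000' = 000000000011000111000 (21 bits)


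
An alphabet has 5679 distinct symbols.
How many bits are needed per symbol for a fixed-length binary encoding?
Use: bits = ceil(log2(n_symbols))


log2(5679) = 12.4714
Bracket: 2^12 = 4096 < 5679 <= 2^13 = 8192
So ceil(log2(5679)) = 13

bits = ceil(log2(5679)) = ceil(12.4714) = 13 bits


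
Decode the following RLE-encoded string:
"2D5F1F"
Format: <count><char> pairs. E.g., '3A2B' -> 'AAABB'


Expanding each <count><char> pair:
  2D -> 'DD'
  5F -> 'FFFFF'
  1F -> 'F'

Decoded = DDFFFFFF


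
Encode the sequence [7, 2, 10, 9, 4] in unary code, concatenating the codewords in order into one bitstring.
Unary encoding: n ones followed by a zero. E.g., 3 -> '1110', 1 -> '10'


Encode each number as n ones followed by a terminating 0:
  7 -> 11111110 (8 bits)
  2 -> 110 (3 bits)
  10 -> 11111111110 (11 bits)
  9 -> 1111111110 (10 bits)
  4 -> 11110 (5 bits)
Total length = 8 + 3 + 11 + 10 + 5 = 37 bits.

Unary([7, 2, 10, 9, 4]) = 1111111011011111111110111111111011110 (37 bits)


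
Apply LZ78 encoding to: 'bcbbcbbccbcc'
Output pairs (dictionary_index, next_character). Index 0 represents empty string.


LZ78 encoding steps:
Dictionary: {0: ''}
Step 1: w='' (idx 0), next='b' -> output (0, 'b'), add 'b' as idx 1
Step 2: w='' (idx 0), next='c' -> output (0, 'c'), add 'c' as idx 2
Step 3: w='b' (idx 1), next='b' -> output (1, 'b'), add 'bb' as idx 3
Step 4: w='c' (idx 2), next='b' -> output (2, 'b'), add 'cb' as idx 4
Step 5: w='b' (idx 1), next='c' -> output (1, 'c'), add 'bc' as idx 5
Step 6: w='cb' (idx 4), next='c' -> output (4, 'c'), add 'cbc' as idx 6
Step 7: w='c' (idx 2), end of input -> output (2, '')


Encoded: [(0, 'b'), (0, 'c'), (1, 'b'), (2, 'b'), (1, 'c'), (4, 'c'), (2, '')]


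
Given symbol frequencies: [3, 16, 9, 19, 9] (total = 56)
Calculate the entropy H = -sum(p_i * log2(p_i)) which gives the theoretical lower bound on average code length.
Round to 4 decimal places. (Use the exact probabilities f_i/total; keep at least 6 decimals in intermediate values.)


Per-symbol terms -p_i * log2(p_i) with p_i = f_i/56:
  p = 3/56 = 0.053571: log2(p) = -4.222392, -p*log2(p) = 0.226200
  p = 16/56 = 0.285714: log2(p) = -1.807355, -p*log2(p) = 0.516387
  p = 9/56 = 0.160714: log2(p) = -2.637430, -p*log2(p) = 0.423873
  p = 19/56 = 0.339286: log2(p) = -1.559427, -p*log2(p) = 0.529091
  p = 9/56 = 0.160714: log2(p) = -2.637430, -p*log2(p) = 0.423873
H = 0.226200 + 0.516387 + 0.423873 + 0.529091 + 0.423873 = 2.119424

H = 2.1194 bits/symbol


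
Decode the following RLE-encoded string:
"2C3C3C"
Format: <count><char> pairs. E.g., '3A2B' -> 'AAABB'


Expanding each <count><char> pair:
  2C -> 'CC'
  3C -> 'CCC'
  3C -> 'CCC'

Decoded = CCCCCCCC


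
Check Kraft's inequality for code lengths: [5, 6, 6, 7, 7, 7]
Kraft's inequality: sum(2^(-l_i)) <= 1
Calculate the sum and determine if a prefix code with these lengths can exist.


Sum = 2^(-5) + 2^(-6) + 2^(-6) + 2^(-7) + 2^(-7) + 2^(-7)
    = 0.03125 + 0.015625 + 0.015625 + 0.0078125 + 0.0078125 + 0.0078125
    = 11/128 = 0.0859375
Since 0.0859375 <= 1, Kraft's inequality IS satisfied.
A prefix code with these lengths CAN exist.

Kraft sum = 0.0859375. Satisfied.


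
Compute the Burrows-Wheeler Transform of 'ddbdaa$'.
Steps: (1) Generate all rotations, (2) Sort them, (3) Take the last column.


Rotations (sorted):
  0: $ddbdaa -> last char: a
  1: a$ddbda -> last char: a
  2: aa$ddbd -> last char: d
  3: bdaa$dd -> last char: d
  4: daa$ddb -> last char: b
  5: dbdaa$d -> last char: d
  6: ddbdaa$ -> last char: $


BWT = aaddbd$


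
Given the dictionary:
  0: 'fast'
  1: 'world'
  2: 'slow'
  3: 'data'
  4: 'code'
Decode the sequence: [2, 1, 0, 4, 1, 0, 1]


Look up each index in the dictionary:
  2 -> 'slow'
  1 -> 'world'
  0 -> 'fast'
  4 -> 'code'
  1 -> 'world'
  0 -> 'fast'
  1 -> 'world'

Decoded: "slow world fast code world fast world"


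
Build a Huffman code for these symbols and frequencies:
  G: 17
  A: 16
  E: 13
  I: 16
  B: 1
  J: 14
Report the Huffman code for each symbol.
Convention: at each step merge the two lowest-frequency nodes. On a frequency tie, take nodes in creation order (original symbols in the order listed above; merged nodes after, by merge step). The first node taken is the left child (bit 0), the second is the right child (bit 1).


Huffman tree construction:
Step 1: Merge B(1) + E(13) = 14
Step 2: Merge J(14) + (B+E)(14) = 28
Step 3: Merge A(16) + I(16) = 32
Step 4: Merge G(17) + (J+(B+E))(28) = 45
Step 5: Merge (A+I)(32) + (G+(J+(B+E)))(45) = 77
Read each symbol's code off the tree from the root (left child = 0, right child = 1).

Codes:
  G: 10 (length 2)
  A: 00 (length 2)
  E: 1111 (length 4)
  I: 01 (length 2)
  B: 1110 (length 4)
  J: 110 (length 3)
Average code length: 196/77 = 2.5455 bits/symbol


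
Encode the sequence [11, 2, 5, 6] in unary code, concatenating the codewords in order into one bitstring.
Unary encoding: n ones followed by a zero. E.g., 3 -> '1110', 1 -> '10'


Encode each number as n ones followed by a terminating 0:
  11 -> 111111111110 (12 bits)
  2 -> 110 (3 bits)
  5 -> 111110 (6 bits)
  6 -> 1111110 (7 bits)
Total length = 12 + 3 + 6 + 7 = 28 bits.

Unary([11, 2, 5, 6]) = 1111111111101101111101111110 (28 bits)


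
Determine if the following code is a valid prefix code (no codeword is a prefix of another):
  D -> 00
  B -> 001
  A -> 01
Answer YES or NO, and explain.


Checking each pair (does one codeword prefix another?):
  D='00' vs B='001': prefix -- VIOLATION

NO -- this is NOT a valid prefix code. D (00) is a prefix of B (001).


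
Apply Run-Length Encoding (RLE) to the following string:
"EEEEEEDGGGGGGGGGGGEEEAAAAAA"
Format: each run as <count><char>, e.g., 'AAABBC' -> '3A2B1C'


Scanning runs left to right:
  i=0: run of 'E' x 6 -> '6E'
  i=6: run of 'D' x 1 -> '1D'
  i=7: run of 'G' x 11 -> '11G'
  i=18: run of 'E' x 3 -> '3E'
  i=21: run of 'A' x 6 -> '6A'

RLE = 6E1D11G3E6A


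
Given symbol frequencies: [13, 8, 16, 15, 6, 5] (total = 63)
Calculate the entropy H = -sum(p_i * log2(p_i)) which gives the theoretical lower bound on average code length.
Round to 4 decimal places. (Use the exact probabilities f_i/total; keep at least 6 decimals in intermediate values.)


Per-symbol terms -p_i * log2(p_i) with p_i = f_i/63:
  p = 13/63 = 0.206349: log2(p) = -2.276840, -p*log2(p) = 0.469824
  p = 8/63 = 0.126984: log2(p) = -2.977280, -p*log2(p) = 0.378067
  p = 16/63 = 0.253968: log2(p) = -1.977280, -p*log2(p) = 0.502166
  p = 15/63 = 0.238095: log2(p) = -2.070389, -p*log2(p) = 0.492950
  p = 6/63 = 0.095238: log2(p) = -3.392317, -p*log2(p) = 0.323078
  p = 5/63 = 0.079365: log2(p) = -3.655352, -p*log2(p) = 0.290107
H = 0.469824 + 0.378067 + 0.502166 + 0.492950 + 0.323078 + 0.290107 = 2.456192

H = 2.4562 bits/symbol


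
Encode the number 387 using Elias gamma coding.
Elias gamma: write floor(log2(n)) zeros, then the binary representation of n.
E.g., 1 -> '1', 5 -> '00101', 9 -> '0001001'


num_bits = floor(log2(387)) + 1 = 9
leading_zeros = num_bits - 1 = 8
binary(387) = 110000011

Elias gamma(387) = '00000000' + '110000011' = 00000000110000011 (17 bits)


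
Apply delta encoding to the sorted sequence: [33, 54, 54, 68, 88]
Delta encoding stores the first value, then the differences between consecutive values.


First value: 33
Deltas:
  54 - 33 = 21
  54 - 54 = 0
  68 - 54 = 14
  88 - 68 = 20


Delta encoded: [33, 21, 0, 14, 20]


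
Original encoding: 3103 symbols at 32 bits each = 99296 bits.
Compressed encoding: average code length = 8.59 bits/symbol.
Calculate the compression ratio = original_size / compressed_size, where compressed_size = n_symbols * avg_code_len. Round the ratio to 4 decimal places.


original_size = n_symbols * orig_bits = 3103 * 32 = 99296 bits
compressed_size = n_symbols * avg_code_len = 3103 * 8.59 = 26654.77 bits
ratio = original_size / compressed_size = 99296 / 26654.77 = 3.7253

Compression ratio = 3.7253


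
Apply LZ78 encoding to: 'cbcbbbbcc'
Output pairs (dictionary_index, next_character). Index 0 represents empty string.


LZ78 encoding steps:
Dictionary: {0: ''}
Step 1: w='' (idx 0), next='c' -> output (0, 'c'), add 'c' as idx 1
Step 2: w='' (idx 0), next='b' -> output (0, 'b'), add 'b' as idx 2
Step 3: w='c' (idx 1), next='b' -> output (1, 'b'), add 'cb' as idx 3
Step 4: w='b' (idx 2), next='b' -> output (2, 'b'), add 'bb' as idx 4
Step 5: w='b' (idx 2), next='c' -> output (2, 'c'), add 'bc' as idx 5
Step 6: w='c' (idx 1), end of input -> output (1, '')


Encoded: [(0, 'c'), (0, 'b'), (1, 'b'), (2, 'b'), (2, 'c'), (1, '')]


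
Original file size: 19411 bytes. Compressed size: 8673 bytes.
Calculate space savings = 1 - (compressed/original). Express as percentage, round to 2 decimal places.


ratio = compressed/original = 8673/19411 = 0.446809
savings = 1 - ratio = 1 - 0.446809 = 0.553191
as a percentage: 0.553191 * 100 = 55.32%

Space savings = 1 - 8673/19411 = 55.32%


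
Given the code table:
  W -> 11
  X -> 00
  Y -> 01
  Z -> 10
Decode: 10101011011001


Decoding:
10 -> Z
10 -> Z
10 -> Z
11 -> W
01 -> Y
10 -> Z
01 -> Y


Result: ZZZWYZY


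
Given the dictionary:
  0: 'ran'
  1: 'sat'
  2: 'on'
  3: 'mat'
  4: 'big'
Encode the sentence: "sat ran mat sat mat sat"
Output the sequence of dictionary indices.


Look up each word in the dictionary:
  'sat' -> 1
  'ran' -> 0
  'mat' -> 3
  'sat' -> 1
  'mat' -> 3
  'sat' -> 1

Encoded: [1, 0, 3, 1, 3, 1]


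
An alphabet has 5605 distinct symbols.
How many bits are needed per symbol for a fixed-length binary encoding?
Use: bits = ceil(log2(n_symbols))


log2(5605) = 12.4525
Bracket: 2^12 = 4096 < 5605 <= 2^13 = 8192
So ceil(log2(5605)) = 13

bits = ceil(log2(5605)) = ceil(12.4525) = 13 bits


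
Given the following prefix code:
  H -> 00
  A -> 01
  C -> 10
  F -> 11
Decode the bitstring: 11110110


Decoding step by step:
Bits 11 -> F
Bits 11 -> F
Bits 01 -> A
Bits 10 -> C


Decoded message: FFAC


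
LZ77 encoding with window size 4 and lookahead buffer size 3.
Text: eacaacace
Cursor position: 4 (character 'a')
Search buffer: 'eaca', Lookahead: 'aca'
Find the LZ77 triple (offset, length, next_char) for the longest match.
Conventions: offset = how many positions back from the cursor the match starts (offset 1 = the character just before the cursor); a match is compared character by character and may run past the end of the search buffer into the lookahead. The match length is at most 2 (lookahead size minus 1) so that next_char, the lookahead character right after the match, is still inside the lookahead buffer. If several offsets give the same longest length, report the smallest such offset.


Try each offset into the search buffer:
  offset=1 (pos 3, char 'a'): match length 1
  offset=2 (pos 2, char 'c'): match length 0
  offset=3 (pos 1, char 'a'): match length 2
  offset=4 (pos 0, char 'e'): match length 0
Longest match has length 2 at offset 3.
next_char = character at position 4 + 2 = 6 -> 'a'

Best match: offset=3, length=2 (matching 'ac' starting at position 1)
LZ77 triple: (3, 2, 'a')


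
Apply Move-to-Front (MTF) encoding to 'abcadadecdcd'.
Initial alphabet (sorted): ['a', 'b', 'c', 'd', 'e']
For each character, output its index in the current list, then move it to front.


MTF encoding:
'a': index 0 in ['a', 'b', 'c', 'd', 'e'] -> ['a', 'b', 'c', 'd', 'e']
'b': index 1 in ['a', 'b', 'c', 'd', 'e'] -> ['b', 'a', 'c', 'd', 'e']
'c': index 2 in ['b', 'a', 'c', 'd', 'e'] -> ['c', 'b', 'a', 'd', 'e']
'a': index 2 in ['c', 'b', 'a', 'd', 'e'] -> ['a', 'c', 'b', 'd', 'e']
'd': index 3 in ['a', 'c', 'b', 'd', 'e'] -> ['d', 'a', 'c', 'b', 'e']
'a': index 1 in ['d', 'a', 'c', 'b', 'e'] -> ['a', 'd', 'c', 'b', 'e']
'd': index 1 in ['a', 'd', 'c', 'b', 'e'] -> ['d', 'a', 'c', 'b', 'e']
'e': index 4 in ['d', 'a', 'c', 'b', 'e'] -> ['e', 'd', 'a', 'c', 'b']
'c': index 3 in ['e', 'd', 'a', 'c', 'b'] -> ['c', 'e', 'd', 'a', 'b']
'd': index 2 in ['c', 'e', 'd', 'a', 'b'] -> ['d', 'c', 'e', 'a', 'b']
'c': index 1 in ['d', 'c', 'e', 'a', 'b'] -> ['c', 'd', 'e', 'a', 'b']
'd': index 1 in ['c', 'd', 'e', 'a', 'b'] -> ['d', 'c', 'e', 'a', 'b']


Output: [0, 1, 2, 2, 3, 1, 1, 4, 3, 2, 1, 1]


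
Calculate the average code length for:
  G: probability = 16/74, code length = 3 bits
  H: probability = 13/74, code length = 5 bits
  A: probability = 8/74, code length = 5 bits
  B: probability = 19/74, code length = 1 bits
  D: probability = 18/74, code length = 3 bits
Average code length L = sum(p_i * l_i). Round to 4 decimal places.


Weighted contributions p_i * l_i:
  G: (16/74) * 3 = 48/74
  H: (13/74) * 5 = 65/74
  A: (8/74) * 5 = 40/74
  B: (19/74) * 1 = 19/74
  D: (18/74) * 3 = 54/74
Sum = (48 + 65 + 40 + 19 + 54)/74 = 226/74

L = 226/74 = 3.0541 bits/symbol


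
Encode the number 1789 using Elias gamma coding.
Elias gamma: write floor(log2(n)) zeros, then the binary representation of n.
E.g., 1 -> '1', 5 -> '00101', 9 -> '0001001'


num_bits = floor(log2(1789)) + 1 = 11
leading_zeros = num_bits - 1 = 10
binary(1789) = 11011111101

Elias gamma(1789) = '0000000000' + '11011111101' = 000000000011011111101 (21 bits)


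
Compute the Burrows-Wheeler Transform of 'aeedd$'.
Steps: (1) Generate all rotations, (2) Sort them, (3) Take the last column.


Rotations (sorted):
  0: $aeedd -> last char: d
  1: aeedd$ -> last char: $
  2: d$aeed -> last char: d
  3: dd$aee -> last char: e
  4: edd$ae -> last char: e
  5: eedd$a -> last char: a


BWT = d$deea


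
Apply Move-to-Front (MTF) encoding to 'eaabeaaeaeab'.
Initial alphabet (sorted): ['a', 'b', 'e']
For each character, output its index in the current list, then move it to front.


MTF encoding:
'e': index 2 in ['a', 'b', 'e'] -> ['e', 'a', 'b']
'a': index 1 in ['e', 'a', 'b'] -> ['a', 'e', 'b']
'a': index 0 in ['a', 'e', 'b'] -> ['a', 'e', 'b']
'b': index 2 in ['a', 'e', 'b'] -> ['b', 'a', 'e']
'e': index 2 in ['b', 'a', 'e'] -> ['e', 'b', 'a']
'a': index 2 in ['e', 'b', 'a'] -> ['a', 'e', 'b']
'a': index 0 in ['a', 'e', 'b'] -> ['a', 'e', 'b']
'e': index 1 in ['a', 'e', 'b'] -> ['e', 'a', 'b']
'a': index 1 in ['e', 'a', 'b'] -> ['a', 'e', 'b']
'e': index 1 in ['a', 'e', 'b'] -> ['e', 'a', 'b']
'a': index 1 in ['e', 'a', 'b'] -> ['a', 'e', 'b']
'b': index 2 in ['a', 'e', 'b'] -> ['b', 'a', 'e']


Output: [2, 1, 0, 2, 2, 2, 0, 1, 1, 1, 1, 2]


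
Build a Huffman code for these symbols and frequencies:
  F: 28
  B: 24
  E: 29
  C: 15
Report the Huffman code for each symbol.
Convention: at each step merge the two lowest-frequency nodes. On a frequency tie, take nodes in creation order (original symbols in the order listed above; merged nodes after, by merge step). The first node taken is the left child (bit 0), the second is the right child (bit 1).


Huffman tree construction:
Step 1: Merge C(15) + B(24) = 39
Step 2: Merge F(28) + E(29) = 57
Step 3: Merge (C+B)(39) + (F+E)(57) = 96
Read each symbol's code off the tree from the root (left child = 0, right child = 1).

Codes:
  F: 10 (length 2)
  B: 01 (length 2)
  E: 11 (length 2)
  C: 00 (length 2)
Average code length: 192/96 = 2.0000 bits/symbol


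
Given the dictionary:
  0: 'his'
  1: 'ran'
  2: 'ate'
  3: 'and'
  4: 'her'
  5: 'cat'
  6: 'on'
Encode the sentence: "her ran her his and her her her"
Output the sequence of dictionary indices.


Look up each word in the dictionary:
  'her' -> 4
  'ran' -> 1
  'her' -> 4
  'his' -> 0
  'and' -> 3
  'her' -> 4
  'her' -> 4
  'her' -> 4

Encoded: [4, 1, 4, 0, 3, 4, 4, 4]


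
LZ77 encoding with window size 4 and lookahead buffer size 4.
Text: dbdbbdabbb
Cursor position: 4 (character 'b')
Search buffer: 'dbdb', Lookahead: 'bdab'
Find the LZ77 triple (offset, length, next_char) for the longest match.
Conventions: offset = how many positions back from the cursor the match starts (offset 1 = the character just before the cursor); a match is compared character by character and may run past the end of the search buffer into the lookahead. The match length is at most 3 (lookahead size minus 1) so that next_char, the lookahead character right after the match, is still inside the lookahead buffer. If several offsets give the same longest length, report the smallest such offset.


Try each offset into the search buffer:
  offset=1 (pos 3, char 'b'): match length 1
  offset=2 (pos 2, char 'd'): match length 0
  offset=3 (pos 1, char 'b'): match length 2
  offset=4 (pos 0, char 'd'): match length 0
Longest match has length 2 at offset 3.
next_char = character at position 4 + 2 = 6 -> 'a'

Best match: offset=3, length=2 (matching 'bd' starting at position 1)
LZ77 triple: (3, 2, 'a')


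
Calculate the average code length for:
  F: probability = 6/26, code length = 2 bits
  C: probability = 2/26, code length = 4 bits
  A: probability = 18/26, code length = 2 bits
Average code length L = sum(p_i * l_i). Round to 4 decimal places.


Weighted contributions p_i * l_i:
  F: (6/26) * 2 = 12/26
  C: (2/26) * 4 = 8/26
  A: (18/26) * 2 = 36/26
Sum = (12 + 8 + 36)/26 = 56/26

L = 56/26 = 2.1538 bits/symbol


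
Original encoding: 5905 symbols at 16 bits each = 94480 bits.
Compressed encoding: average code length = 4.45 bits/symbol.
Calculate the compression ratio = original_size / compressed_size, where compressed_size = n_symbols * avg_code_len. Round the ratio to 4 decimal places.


original_size = n_symbols * orig_bits = 5905 * 16 = 94480 bits
compressed_size = n_symbols * avg_code_len = 5905 * 4.45 = 26277.25 bits
ratio = original_size / compressed_size = 94480 / 26277.25 = 3.5955

Compression ratio = 3.5955


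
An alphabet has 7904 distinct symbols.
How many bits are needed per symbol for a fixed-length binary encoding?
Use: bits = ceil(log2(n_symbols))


log2(7904) = 12.9484
Bracket: 2^12 = 4096 < 7904 <= 2^13 = 8192
So ceil(log2(7904)) = 13

bits = ceil(log2(7904)) = ceil(12.9484) = 13 bits


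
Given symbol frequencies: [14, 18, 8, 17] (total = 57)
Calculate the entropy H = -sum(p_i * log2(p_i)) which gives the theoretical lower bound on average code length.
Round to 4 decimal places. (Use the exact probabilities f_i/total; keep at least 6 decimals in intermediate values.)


Per-symbol terms -p_i * log2(p_i) with p_i = f_i/57:
  p = 14/57 = 0.245614: log2(p) = -2.025535, -p*log2(p) = 0.497500
  p = 18/57 = 0.315789: log2(p) = -1.662965, -p*log2(p) = 0.525147
  p = 8/57 = 0.140351: log2(p) = -2.832890, -p*log2(p) = 0.397599
  p = 17/57 = 0.298246: log2(p) = -1.745427, -p*log2(p) = 0.520566
H = 0.497500 + 0.525147 + 0.397599 + 0.520566 = 1.940812

H = 1.9408 bits/symbol


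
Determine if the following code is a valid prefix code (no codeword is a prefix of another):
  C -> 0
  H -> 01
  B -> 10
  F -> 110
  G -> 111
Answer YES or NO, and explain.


Checking each pair (does one codeword prefix another?):
  C='0' vs H='01': prefix -- VIOLATION

NO -- this is NOT a valid prefix code. C (0) is a prefix of H (01).


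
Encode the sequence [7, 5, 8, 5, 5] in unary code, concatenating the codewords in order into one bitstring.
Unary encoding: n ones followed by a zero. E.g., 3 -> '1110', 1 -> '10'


Encode each number as n ones followed by a terminating 0:
  7 -> 11111110 (8 bits)
  5 -> 111110 (6 bits)
  8 -> 111111110 (9 bits)
  5 -> 111110 (6 bits)
  5 -> 111110 (6 bits)
Total length = 8 + 6 + 9 + 6 + 6 = 35 bits.

Unary([7, 5, 8, 5, 5]) = 11111110111110111111110111110111110 (35 bits)


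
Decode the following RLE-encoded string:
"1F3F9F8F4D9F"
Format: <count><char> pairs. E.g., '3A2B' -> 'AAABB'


Expanding each <count><char> pair:
  1F -> 'F'
  3F -> 'FFF'
  9F -> 'FFFFFFFFF'
  8F -> 'FFFFFFFF'
  4D -> 'DDDD'
  9F -> 'FFFFFFFFF'

Decoded = FFFFFFFFFFFFFFFFFFFFFDDDDFFFFFFFFF


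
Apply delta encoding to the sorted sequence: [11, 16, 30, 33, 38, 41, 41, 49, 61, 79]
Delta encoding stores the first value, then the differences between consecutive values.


First value: 11
Deltas:
  16 - 11 = 5
  30 - 16 = 14
  33 - 30 = 3
  38 - 33 = 5
  41 - 38 = 3
  41 - 41 = 0
  49 - 41 = 8
  61 - 49 = 12
  79 - 61 = 18


Delta encoded: [11, 5, 14, 3, 5, 3, 0, 8, 12, 18]


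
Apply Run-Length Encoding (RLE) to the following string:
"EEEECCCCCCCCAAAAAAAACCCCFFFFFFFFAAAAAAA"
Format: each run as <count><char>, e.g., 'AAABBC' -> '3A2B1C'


Scanning runs left to right:
  i=0: run of 'E' x 4 -> '4E'
  i=4: run of 'C' x 8 -> '8C'
  i=12: run of 'A' x 8 -> '8A'
  i=20: run of 'C' x 4 -> '4C'
  i=24: run of 'F' x 8 -> '8F'
  i=32: run of 'A' x 7 -> '7A'

RLE = 4E8C8A4C8F7A


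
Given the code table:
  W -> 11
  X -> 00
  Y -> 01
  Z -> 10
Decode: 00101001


Decoding:
00 -> X
10 -> Z
10 -> Z
01 -> Y


Result: XZZY


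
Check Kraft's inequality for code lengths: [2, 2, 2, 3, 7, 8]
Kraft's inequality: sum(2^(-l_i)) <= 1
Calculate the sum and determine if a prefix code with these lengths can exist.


Sum = 2^(-2) + 2^(-2) + 2^(-2) + 2^(-3) + 2^(-7) + 2^(-8)
    = 0.25 + 0.25 + 0.25 + 0.125 + 0.0078125 + 0.00390625
    = 227/256 = 0.88671875
Since 0.88671875 <= 1, Kraft's inequality IS satisfied.
A prefix code with these lengths CAN exist.

Kraft sum = 0.88671875. Satisfied.


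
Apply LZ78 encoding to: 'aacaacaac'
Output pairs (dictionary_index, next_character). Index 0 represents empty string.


LZ78 encoding steps:
Dictionary: {0: ''}
Step 1: w='' (idx 0), next='a' -> output (0, 'a'), add 'a' as idx 1
Step 2: w='a' (idx 1), next='c' -> output (1, 'c'), add 'ac' as idx 2
Step 3: w='a' (idx 1), next='a' -> output (1, 'a'), add 'aa' as idx 3
Step 4: w='' (idx 0), next='c' -> output (0, 'c'), add 'c' as idx 4
Step 5: w='aa' (idx 3), next='c' -> output (3, 'c'), add 'aac' as idx 5


Encoded: [(0, 'a'), (1, 'c'), (1, 'a'), (0, 'c'), (3, 'c')]


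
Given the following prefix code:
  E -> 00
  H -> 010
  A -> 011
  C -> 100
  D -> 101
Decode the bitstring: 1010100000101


Decoding step by step:
Bits 101 -> D
Bits 010 -> H
Bits 00 -> E
Bits 00 -> E
Bits 101 -> D


Decoded message: DHEED


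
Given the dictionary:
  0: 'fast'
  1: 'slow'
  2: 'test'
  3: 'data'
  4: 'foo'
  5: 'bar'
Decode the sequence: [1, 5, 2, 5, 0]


Look up each index in the dictionary:
  1 -> 'slow'
  5 -> 'bar'
  2 -> 'test'
  5 -> 'bar'
  0 -> 'fast'

Decoded: "slow bar test bar fast"


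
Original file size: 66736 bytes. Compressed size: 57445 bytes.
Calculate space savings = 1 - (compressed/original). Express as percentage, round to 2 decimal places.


ratio = compressed/original = 57445/66736 = 0.86078
savings = 1 - ratio = 1 - 0.86078 = 0.13922
as a percentage: 0.13922 * 100 = 13.92%

Space savings = 1 - 57445/66736 = 13.92%


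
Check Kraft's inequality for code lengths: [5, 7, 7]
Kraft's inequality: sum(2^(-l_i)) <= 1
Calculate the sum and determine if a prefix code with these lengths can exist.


Sum = 2^(-5) + 2^(-7) + 2^(-7)
    = 0.03125 + 0.0078125 + 0.0078125
    = 6/128 = 0.046875
Since 0.046875 <= 1, Kraft's inequality IS satisfied.
A prefix code with these lengths CAN exist.

Kraft sum = 0.046875. Satisfied.


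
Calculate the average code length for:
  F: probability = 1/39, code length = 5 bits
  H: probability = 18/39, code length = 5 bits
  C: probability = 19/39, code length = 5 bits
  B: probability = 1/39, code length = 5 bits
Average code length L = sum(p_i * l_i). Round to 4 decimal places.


Weighted contributions p_i * l_i:
  F: (1/39) * 5 = 5/39
  H: (18/39) * 5 = 90/39
  C: (19/39) * 5 = 95/39
  B: (1/39) * 5 = 5/39
Sum = (5 + 90 + 95 + 5)/39 = 195/39

L = 195/39 = 5.0000 bits/symbol


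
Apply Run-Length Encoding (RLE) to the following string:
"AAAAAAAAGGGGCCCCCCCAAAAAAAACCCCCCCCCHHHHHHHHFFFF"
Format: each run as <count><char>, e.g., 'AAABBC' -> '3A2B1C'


Scanning runs left to right:
  i=0: run of 'A' x 8 -> '8A'
  i=8: run of 'G' x 4 -> '4G'
  i=12: run of 'C' x 7 -> '7C'
  i=19: run of 'A' x 8 -> '8A'
  i=27: run of 'C' x 9 -> '9C'
  i=36: run of 'H' x 8 -> '8H'
  i=44: run of 'F' x 4 -> '4F'

RLE = 8A4G7C8A9C8H4F


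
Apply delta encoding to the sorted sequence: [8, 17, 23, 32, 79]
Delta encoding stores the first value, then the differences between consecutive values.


First value: 8
Deltas:
  17 - 8 = 9
  23 - 17 = 6
  32 - 23 = 9
  79 - 32 = 47


Delta encoded: [8, 9, 6, 9, 47]


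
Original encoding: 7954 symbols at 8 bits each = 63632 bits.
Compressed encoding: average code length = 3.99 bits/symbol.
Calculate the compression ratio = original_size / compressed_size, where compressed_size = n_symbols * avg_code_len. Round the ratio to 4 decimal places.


original_size = n_symbols * orig_bits = 7954 * 8 = 63632 bits
compressed_size = n_symbols * avg_code_len = 7954 * 3.99 = 31736.46 bits
ratio = original_size / compressed_size = 63632 / 31736.46 = 2.005

Compression ratio = 2.005


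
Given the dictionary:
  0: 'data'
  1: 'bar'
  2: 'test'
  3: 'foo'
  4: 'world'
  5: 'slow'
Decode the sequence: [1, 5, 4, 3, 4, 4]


Look up each index in the dictionary:
  1 -> 'bar'
  5 -> 'slow'
  4 -> 'world'
  3 -> 'foo'
  4 -> 'world'
  4 -> 'world'

Decoded: "bar slow world foo world world"


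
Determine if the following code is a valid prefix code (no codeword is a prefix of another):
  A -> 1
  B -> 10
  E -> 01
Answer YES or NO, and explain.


Checking each pair (does one codeword prefix another?):
  A='1' vs B='10': prefix -- VIOLATION

NO -- this is NOT a valid prefix code. A (1) is a prefix of B (10).


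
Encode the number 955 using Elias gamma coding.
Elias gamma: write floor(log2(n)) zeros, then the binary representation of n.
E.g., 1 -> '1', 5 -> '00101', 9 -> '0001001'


num_bits = floor(log2(955)) + 1 = 10
leading_zeros = num_bits - 1 = 9
binary(955) = 1110111011

Elias gamma(955) = '000000000' + '1110111011' = 0000000001110111011 (19 bits)


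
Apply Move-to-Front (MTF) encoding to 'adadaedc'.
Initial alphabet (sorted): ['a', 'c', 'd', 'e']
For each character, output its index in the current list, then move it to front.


MTF encoding:
'a': index 0 in ['a', 'c', 'd', 'e'] -> ['a', 'c', 'd', 'e']
'd': index 2 in ['a', 'c', 'd', 'e'] -> ['d', 'a', 'c', 'e']
'a': index 1 in ['d', 'a', 'c', 'e'] -> ['a', 'd', 'c', 'e']
'd': index 1 in ['a', 'd', 'c', 'e'] -> ['d', 'a', 'c', 'e']
'a': index 1 in ['d', 'a', 'c', 'e'] -> ['a', 'd', 'c', 'e']
'e': index 3 in ['a', 'd', 'c', 'e'] -> ['e', 'a', 'd', 'c']
'd': index 2 in ['e', 'a', 'd', 'c'] -> ['d', 'e', 'a', 'c']
'c': index 3 in ['d', 'e', 'a', 'c'] -> ['c', 'd', 'e', 'a']


Output: [0, 2, 1, 1, 1, 3, 2, 3]


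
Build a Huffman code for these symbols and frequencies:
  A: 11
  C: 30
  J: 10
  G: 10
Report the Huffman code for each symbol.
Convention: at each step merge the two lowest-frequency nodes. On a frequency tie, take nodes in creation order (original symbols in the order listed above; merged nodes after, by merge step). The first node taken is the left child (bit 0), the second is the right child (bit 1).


Huffman tree construction:
Step 1: Merge J(10) + G(10) = 20
Step 2: Merge A(11) + (J+G)(20) = 31
Step 3: Merge C(30) + (A+(J+G))(31) = 61
Read each symbol's code off the tree from the root (left child = 0, right child = 1).

Codes:
  A: 10 (length 2)
  C: 0 (length 1)
  J: 110 (length 3)
  G: 111 (length 3)
Average code length: 112/61 = 1.8361 bits/symbol


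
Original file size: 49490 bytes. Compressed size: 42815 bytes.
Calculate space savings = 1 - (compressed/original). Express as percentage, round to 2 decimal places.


ratio = compressed/original = 42815/49490 = 0.865124
savings = 1 - ratio = 1 - 0.865124 = 0.134876
as a percentage: 0.134876 * 100 = 13.49%

Space savings = 1 - 42815/49490 = 13.49%


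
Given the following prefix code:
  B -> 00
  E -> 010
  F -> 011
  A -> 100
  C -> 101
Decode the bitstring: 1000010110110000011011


Decoding step by step:
Bits 100 -> A
Bits 00 -> B
Bits 101 -> C
Bits 101 -> C
Bits 100 -> A
Bits 00 -> B
Bits 011 -> F
Bits 011 -> F


Decoded message: ABCCABFF


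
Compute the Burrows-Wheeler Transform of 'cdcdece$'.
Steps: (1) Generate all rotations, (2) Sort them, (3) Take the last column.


Rotations (sorted):
  0: $cdcdece -> last char: e
  1: cdcdece$ -> last char: $
  2: cdece$cd -> last char: d
  3: ce$cdcde -> last char: e
  4: dcdece$c -> last char: c
  5: dece$cdc -> last char: c
  6: e$cdcdec -> last char: c
  7: ece$cdcd -> last char: d


BWT = e$decccd


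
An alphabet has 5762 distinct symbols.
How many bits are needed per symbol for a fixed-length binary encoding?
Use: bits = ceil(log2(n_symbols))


log2(5762) = 12.4924
Bracket: 2^12 = 4096 < 5762 <= 2^13 = 8192
So ceil(log2(5762)) = 13

bits = ceil(log2(5762)) = ceil(12.4924) = 13 bits


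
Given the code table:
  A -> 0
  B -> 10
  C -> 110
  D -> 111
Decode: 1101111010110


Decoding:
110 -> C
111 -> D
10 -> B
10 -> B
110 -> C


Result: CDBBC


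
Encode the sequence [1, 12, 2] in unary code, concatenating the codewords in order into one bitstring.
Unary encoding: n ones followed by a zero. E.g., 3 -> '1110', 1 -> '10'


Encode each number as n ones followed by a terminating 0:
  1 -> 10 (2 bits)
  12 -> 1111111111110 (13 bits)
  2 -> 110 (3 bits)
Total length = 2 + 13 + 3 = 18 bits.

Unary([1, 12, 2]) = 101111111111110110 (18 bits)


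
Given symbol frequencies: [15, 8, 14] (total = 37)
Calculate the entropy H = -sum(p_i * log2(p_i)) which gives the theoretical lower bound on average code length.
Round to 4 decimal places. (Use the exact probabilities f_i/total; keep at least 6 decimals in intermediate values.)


Per-symbol terms -p_i * log2(p_i) with p_i = f_i/37:
  p = 15/37 = 0.405405: log2(p) = -1.302563, -p*log2(p) = 0.528066
  p = 8/37 = 0.216216: log2(p) = -2.209453, -p*log2(p) = 0.477720
  p = 14/37 = 0.378378: log2(p) = -1.402098, -p*log2(p) = 0.530524
H = 0.528066 + 0.477720 + 0.530524 = 1.536310

H = 1.5363 bits/symbol


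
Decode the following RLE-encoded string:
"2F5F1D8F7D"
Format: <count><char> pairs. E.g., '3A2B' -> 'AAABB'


Expanding each <count><char> pair:
  2F -> 'FF'
  5F -> 'FFFFF'
  1D -> 'D'
  8F -> 'FFFFFFFF'
  7D -> 'DDDDDDD'

Decoded = FFFFFFFDFFFFFFFFDDDDDDD


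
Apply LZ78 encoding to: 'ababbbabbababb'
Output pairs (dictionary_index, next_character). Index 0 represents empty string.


LZ78 encoding steps:
Dictionary: {0: ''}
Step 1: w='' (idx 0), next='a' -> output (0, 'a'), add 'a' as idx 1
Step 2: w='' (idx 0), next='b' -> output (0, 'b'), add 'b' as idx 2
Step 3: w='a' (idx 1), next='b' -> output (1, 'b'), add 'ab' as idx 3
Step 4: w='b' (idx 2), next='b' -> output (2, 'b'), add 'bb' as idx 4
Step 5: w='ab' (idx 3), next='b' -> output (3, 'b'), add 'abb' as idx 5
Step 6: w='ab' (idx 3), next='a' -> output (3, 'a'), add 'aba' as idx 6
Step 7: w='bb' (idx 4), end of input -> output (4, '')


Encoded: [(0, 'a'), (0, 'b'), (1, 'b'), (2, 'b'), (3, 'b'), (3, 'a'), (4, '')]


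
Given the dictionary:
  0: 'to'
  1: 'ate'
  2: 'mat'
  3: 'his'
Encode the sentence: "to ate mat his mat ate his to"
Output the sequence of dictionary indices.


Look up each word in the dictionary:
  'to' -> 0
  'ate' -> 1
  'mat' -> 2
  'his' -> 3
  'mat' -> 2
  'ate' -> 1
  'his' -> 3
  'to' -> 0

Encoded: [0, 1, 2, 3, 2, 1, 3, 0]


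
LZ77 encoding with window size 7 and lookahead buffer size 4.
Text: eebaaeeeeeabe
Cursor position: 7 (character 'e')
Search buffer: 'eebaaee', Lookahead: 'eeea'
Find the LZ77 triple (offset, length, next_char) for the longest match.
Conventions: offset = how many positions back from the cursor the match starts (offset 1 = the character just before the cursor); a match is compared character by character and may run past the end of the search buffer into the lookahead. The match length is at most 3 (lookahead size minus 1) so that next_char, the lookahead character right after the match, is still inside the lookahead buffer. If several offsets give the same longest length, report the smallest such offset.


Try each offset into the search buffer:
  offset=1 (pos 6, char 'e'): match length 3
  offset=2 (pos 5, char 'e'): match length 3
  offset=3 (pos 4, char 'a'): match length 0
  offset=4 (pos 3, char 'a'): match length 0
  offset=5 (pos 2, char 'b'): match length 0
  offset=6 (pos 1, char 'e'): match length 1
  offset=7 (pos 0, char 'e'): match length 2
Longest match has length 3, found at offsets 1, 2; take the smallest, offset 1.
next_char = character at position 7 + 3 = 10 -> 'a'

Best match: offset=1, length=3 (matching 'eee' starting at position 6)
LZ77 triple: (1, 3, 'a')
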